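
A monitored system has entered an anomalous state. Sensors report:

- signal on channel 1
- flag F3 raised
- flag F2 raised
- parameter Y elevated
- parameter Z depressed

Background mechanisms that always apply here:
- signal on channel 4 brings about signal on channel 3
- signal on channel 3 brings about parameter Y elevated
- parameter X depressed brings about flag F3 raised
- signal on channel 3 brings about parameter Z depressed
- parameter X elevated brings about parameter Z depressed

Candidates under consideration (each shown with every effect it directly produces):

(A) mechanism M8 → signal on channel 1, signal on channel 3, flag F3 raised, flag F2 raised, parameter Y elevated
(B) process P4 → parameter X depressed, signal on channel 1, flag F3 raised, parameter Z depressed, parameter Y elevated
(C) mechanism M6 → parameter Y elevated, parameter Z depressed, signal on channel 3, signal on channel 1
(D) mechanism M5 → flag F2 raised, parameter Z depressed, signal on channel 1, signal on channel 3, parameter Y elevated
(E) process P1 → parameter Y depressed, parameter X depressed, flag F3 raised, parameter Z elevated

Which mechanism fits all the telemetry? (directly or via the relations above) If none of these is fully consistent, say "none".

A

Per-candidate check:
(A) mechanism M8 — accounts for every observation (parameter Z depressed by signal on channel 3 → parameter Z depressed)
(B) process P4 — signal on channel 1 yes; flag F3 raised yes; flag F2 raised NO; parameter Y elevated yes; parameter Z depressed yes
(C) mechanism M6 — does not account for flag F3 raised, flag F2 raised
(D) mechanism M5 — signal on channel 1 yes; flag F3 raised NO; flag F2 raised yes; parameter Y elevated yes; parameter Z depressed yes
(E) process P1 — signal on channel 1 NO; flag F3 raised yes; flag F2 raised NO; parameter Y elevated NO; parameter Z depressed NO
(A) is the only candidate with no mismatches.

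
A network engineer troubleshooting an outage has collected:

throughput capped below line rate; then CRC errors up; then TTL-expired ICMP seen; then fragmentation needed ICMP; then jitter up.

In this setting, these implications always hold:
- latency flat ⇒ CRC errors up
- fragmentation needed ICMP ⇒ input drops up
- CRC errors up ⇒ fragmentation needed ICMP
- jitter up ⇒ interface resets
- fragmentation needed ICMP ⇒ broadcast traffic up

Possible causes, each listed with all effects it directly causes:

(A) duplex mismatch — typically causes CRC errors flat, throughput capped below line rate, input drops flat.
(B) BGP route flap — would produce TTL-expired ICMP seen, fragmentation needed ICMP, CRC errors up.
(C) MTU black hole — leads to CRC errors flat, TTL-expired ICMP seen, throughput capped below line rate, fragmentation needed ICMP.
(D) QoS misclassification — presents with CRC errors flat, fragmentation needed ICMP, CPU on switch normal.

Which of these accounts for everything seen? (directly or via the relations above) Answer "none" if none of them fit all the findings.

Per-candidate check:
(A) duplex mismatch — fails on CRC errors up, TTL-expired ICMP seen, fragmentation needed ICMP, jitter up (predicts CRC errors flat, not CRC errors up)
(B) BGP route flap — throughput capped below line rate -; CRC errors up +; TTL-expired ICMP seen +; fragmentation needed ICMP +; jitter up -
(C) MTU black hole — throughput capped below line rate +; CRC errors up -; TTL-expired ICMP seen +; fragmentation needed ICMP +; jitter up -
(D) QoS misclassification — throughput capped below line rate -; CRC errors up -; TTL-expired ICMP seen -; fragmentation needed ICMP +; jitter up -
Every candidate fails on at least one observation.

none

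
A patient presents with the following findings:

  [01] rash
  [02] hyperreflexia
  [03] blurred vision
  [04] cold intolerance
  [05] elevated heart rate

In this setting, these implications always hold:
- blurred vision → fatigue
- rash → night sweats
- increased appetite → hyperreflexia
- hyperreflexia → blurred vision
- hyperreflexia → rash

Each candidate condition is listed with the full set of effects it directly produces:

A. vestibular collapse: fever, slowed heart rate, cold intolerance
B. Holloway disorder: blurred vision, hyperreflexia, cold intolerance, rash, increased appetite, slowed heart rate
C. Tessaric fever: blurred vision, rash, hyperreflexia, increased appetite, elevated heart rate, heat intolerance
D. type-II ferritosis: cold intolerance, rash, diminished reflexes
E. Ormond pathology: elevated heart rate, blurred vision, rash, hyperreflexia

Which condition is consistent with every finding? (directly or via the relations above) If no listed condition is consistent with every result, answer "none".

none

Checking each candidate against the observations:
(A) vestibular collapse — fails on rash, hyperreflexia, blurred vision, elevated heart rate (predicts slowed heart rate, not elevated heart rate)
(B) Holloway disorder — rash match; hyperreflexia match; blurred vision match; cold intolerance match; elevated heart rate miss
(C) Tessaric fever — rash match; hyperreflexia match; blurred vision match; cold intolerance miss; elevated heart rate match
(D) type-II ferritosis — fails on hyperreflexia, blurred vision, elevated heart rate (predicts diminished reflexes, not hyperreflexia)
(E) Ormond pathology — does not account for cold intolerance
None of the listed candidates fits everything.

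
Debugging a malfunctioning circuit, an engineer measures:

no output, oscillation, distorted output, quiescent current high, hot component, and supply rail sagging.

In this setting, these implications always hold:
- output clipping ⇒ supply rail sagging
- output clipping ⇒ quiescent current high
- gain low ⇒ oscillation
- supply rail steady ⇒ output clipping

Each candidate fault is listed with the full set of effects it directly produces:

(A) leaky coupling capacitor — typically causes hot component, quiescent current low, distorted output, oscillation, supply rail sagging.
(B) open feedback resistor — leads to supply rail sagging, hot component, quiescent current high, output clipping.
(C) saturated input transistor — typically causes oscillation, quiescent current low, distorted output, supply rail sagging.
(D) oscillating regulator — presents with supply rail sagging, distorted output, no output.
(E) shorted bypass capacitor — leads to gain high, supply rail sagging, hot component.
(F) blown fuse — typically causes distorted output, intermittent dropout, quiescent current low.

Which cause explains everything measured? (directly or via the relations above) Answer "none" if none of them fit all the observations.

none

For each candidate, compare predicted effects to what was observed:
(A) leaky coupling capacitor — fails on no output, quiescent current high (predicts quiescent current low, not quiescent current high)
(B) open feedback resistor — does not account for no output, oscillation, distorted output
(C) saturated input transistor — fails on no output, quiescent current high, hot component (predicts quiescent current low, not quiescent current high)
(D) oscillating regulator — no output +; oscillation -; distorted output +; quiescent current high -; hot component -; supply rail sagging +
(E) shorted bypass capacitor — no output -; oscillation -; distorted output -; quiescent current high -; hot component +; supply rail sagging +
(F) blown fuse — fails on no output, oscillation, quiescent current high, hot component, supply rail sagging (predicts quiescent current low, not quiescent current high)
No candidate is consistent with all observations.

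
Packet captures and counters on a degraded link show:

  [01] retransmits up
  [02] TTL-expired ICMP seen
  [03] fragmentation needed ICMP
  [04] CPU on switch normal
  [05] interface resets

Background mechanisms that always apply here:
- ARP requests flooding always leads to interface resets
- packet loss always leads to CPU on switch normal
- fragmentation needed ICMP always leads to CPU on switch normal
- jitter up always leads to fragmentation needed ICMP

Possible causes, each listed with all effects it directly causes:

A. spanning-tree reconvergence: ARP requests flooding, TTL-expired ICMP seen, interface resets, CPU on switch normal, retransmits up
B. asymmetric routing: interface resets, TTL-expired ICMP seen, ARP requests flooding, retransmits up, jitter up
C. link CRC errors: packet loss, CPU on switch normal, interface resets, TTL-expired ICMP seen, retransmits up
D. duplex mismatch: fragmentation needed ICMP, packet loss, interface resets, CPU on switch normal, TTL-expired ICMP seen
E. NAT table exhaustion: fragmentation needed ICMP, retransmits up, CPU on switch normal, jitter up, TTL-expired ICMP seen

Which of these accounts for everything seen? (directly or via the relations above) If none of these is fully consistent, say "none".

B

For each candidate, compare predicted effects to what was observed:
(A) spanning-tree reconvergence — retransmits up ✓; TTL-expired ICMP seen ✓; fragmentation needed ICMP ✗; CPU on switch normal ✓; interface resets ✓
(B) asymmetric routing — accounts for every observation (fragmentation needed ICMP via jitter up → fragmentation needed ICMP)
(C) link CRC errors — retransmits up ✓; TTL-expired ICMP seen ✓; fragmentation needed ICMP ✗; CPU on switch normal ✓; interface resets ✓
(D) duplex mismatch — retransmits up ✗; TTL-expired ICMP seen ✓; fragmentation needed ICMP ✓; CPU on switch normal ✓; interface resets ✓
(E) NAT table exhaustion — retransmits up ✓; TTL-expired ICMP seen ✓; fragmentation needed ICMP ✓; CPU on switch normal ✓; interface resets ✗
Only (B) is consistent with every observation.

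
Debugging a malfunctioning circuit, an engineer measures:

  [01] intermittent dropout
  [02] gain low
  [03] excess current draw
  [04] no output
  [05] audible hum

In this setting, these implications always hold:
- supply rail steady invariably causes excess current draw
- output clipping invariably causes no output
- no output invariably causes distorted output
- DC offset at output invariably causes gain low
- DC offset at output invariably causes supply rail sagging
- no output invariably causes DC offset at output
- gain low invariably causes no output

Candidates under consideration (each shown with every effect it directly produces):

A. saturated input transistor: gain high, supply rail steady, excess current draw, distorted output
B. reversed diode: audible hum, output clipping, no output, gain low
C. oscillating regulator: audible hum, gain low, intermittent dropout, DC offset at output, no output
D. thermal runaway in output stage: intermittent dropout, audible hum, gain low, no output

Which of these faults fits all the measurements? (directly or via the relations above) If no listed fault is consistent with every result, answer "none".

none

Checking each candidate against the observations:
(A) saturated input transistor — intermittent dropout ✗; gain low ✗; excess current draw ✓; no output ✗; audible hum ✗
(B) reversed diode — intermittent dropout ✗; gain low ✓; excess current draw ✗; no output ✓; audible hum ✓
(C) oscillating regulator — does not account for excess current draw
(D) thermal runaway in output stage — intermittent dropout ✓; gain low ✓; excess current draw ✗; no output ✓; audible hum ✓
None of the listed candidates fits everything.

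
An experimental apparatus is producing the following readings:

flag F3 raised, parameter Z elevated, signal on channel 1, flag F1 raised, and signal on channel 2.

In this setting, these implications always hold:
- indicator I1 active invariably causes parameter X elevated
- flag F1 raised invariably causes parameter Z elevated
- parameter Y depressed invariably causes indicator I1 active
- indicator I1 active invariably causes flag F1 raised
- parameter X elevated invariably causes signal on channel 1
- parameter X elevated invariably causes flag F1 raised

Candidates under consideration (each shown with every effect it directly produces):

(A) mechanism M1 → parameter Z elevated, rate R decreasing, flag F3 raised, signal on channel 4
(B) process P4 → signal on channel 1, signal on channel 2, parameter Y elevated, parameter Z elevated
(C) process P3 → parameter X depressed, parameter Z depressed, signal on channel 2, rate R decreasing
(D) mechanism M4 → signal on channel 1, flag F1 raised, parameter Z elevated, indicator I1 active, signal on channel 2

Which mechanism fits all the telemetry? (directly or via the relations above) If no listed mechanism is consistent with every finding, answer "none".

For each candidate, compare predicted effects to what was observed:
(A) mechanism M1 — flag F3 raised match; parameter Z elevated match; signal on channel 1 miss; flag F1 raised miss; signal on channel 2 miss
(B) process P4 — does not account for flag F3 raised, flag F1 raised
(C) process P3 — fails on flag F3 raised, parameter Z elevated, signal on channel 1, flag F1 raised (predicts parameter Z depressed, not parameter Z elevated)
(D) mechanism M4 — flag F3 raised miss; parameter Z elevated match; signal on channel 1 match; flag F1 raised match; signal on channel 2 match
Every candidate fails on at least one observation.

none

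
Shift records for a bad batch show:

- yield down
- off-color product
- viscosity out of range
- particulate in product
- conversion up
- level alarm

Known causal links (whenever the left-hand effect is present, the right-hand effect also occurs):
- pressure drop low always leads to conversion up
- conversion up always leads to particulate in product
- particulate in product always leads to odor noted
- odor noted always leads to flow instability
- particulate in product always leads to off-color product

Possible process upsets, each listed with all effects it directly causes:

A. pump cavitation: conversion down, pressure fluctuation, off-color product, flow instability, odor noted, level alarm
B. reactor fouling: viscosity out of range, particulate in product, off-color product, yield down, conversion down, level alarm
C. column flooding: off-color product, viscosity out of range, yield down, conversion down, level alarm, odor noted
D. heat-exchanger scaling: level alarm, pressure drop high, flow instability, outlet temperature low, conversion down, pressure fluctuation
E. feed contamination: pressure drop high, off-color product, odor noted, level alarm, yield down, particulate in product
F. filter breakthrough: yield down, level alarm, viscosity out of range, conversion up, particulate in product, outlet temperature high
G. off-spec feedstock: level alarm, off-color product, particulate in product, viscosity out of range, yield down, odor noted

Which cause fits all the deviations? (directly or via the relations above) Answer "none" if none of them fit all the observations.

Per-candidate check:
(A) pump cavitation — fails on yield down, viscosity out of range, particulate in product, conversion up (predicts conversion down, not conversion up)
(B) reactor fouling — fails on conversion up (predicts conversion down, not conversion up)
(C) column flooding — yield down +; off-color product +; viscosity out of range +; particulate in product -; conversion up -; level alarm +
(D) heat-exchanger scaling — yield down -; off-color product -; viscosity out of range -; particulate in product -; conversion up -; level alarm +
(E) feed contamination — does not account for viscosity out of range, conversion up
(F) filter breakthrough — yield down +; off-color product + (through particulate in product → off-color product); viscosity out of range +; particulate in product +; conversion up +; level alarm +
(G) off-spec feedstock — yield down +; off-color product +; viscosity out of range +; particulate in product +; conversion up -; level alarm +
(F) alone accounts for all the evidence.

F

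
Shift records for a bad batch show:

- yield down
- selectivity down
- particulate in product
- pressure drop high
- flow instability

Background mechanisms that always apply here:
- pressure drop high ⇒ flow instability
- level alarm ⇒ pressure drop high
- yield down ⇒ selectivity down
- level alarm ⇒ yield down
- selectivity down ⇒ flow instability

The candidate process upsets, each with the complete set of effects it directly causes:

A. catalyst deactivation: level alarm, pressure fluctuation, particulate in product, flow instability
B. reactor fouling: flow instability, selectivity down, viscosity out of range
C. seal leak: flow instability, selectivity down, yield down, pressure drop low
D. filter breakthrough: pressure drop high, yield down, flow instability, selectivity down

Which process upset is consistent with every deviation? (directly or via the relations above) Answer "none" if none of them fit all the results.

A

Checking each candidate against the observations:
(A) catalyst deactivation — accounts for every observation (yield down through level alarm → yield down)
(B) reactor fouling — yield down ✗; selectivity down ✓; particulate in product ✗; pressure drop high ✗; flow instability ✓
(C) seal leak — fails on particulate in product, pressure drop high (predicts pressure drop low, not pressure drop high)
(D) filter breakthrough — yield down ✓; selectivity down ✓; particulate in product ✗; pressure drop high ✓; flow instability ✓
(A) alone accounts for all the evidence.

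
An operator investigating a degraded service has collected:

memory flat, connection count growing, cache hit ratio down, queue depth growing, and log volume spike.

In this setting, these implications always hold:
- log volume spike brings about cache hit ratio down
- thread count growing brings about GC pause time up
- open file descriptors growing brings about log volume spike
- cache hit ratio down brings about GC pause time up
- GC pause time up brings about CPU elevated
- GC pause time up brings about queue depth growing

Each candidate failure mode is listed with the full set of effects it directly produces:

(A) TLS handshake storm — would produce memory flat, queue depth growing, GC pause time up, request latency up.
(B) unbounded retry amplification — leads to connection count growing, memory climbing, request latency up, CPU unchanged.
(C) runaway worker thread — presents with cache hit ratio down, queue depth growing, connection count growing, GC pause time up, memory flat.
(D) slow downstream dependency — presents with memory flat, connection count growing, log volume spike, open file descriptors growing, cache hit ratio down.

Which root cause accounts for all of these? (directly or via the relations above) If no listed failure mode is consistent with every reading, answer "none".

D

Per-candidate check:
(A) TLS handshake storm — memory flat +; connection count growing -; cache hit ratio down -; queue depth growing +; log volume spike -
(B) unbounded retry amplification — fails on memory flat, cache hit ratio down, queue depth growing, log volume spike (predicts memory climbing, not memory flat)
(C) runaway worker thread — memory flat +; connection count growing +; cache hit ratio down +; queue depth growing +; log volume spike -
(D) slow downstream dependency — memory flat +; connection count growing +; cache hit ratio down +; queue depth growing + (via cache hit ratio down → GC pause time up → queue depth growing); log volume spike +
(D) alone accounts for all the evidence.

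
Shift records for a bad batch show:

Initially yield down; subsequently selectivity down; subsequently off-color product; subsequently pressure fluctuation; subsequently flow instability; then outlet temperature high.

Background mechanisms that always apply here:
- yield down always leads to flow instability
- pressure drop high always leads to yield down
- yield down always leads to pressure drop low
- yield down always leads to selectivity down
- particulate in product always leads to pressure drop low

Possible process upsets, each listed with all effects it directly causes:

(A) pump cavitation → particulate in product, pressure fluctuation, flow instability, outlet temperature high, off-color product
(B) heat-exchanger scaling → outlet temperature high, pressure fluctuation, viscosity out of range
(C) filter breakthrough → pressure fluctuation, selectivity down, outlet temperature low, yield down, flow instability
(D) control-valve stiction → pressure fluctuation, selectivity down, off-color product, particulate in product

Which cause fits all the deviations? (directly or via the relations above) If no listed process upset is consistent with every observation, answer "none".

none

Checking each candidate against the observations:
(A) pump cavitation — does not account for yield down, selectivity down
(B) heat-exchanger scaling — does not account for yield down, selectivity down, off-color product, flow instability
(C) filter breakthrough — yield down +; selectivity down +; off-color product -; pressure fluctuation +; flow instability +; outlet temperature high -
(D) control-valve stiction — yield down -; selectivity down +; off-color product +; pressure fluctuation +; flow instability -; outlet temperature high -
None of the listed candidates fits everything.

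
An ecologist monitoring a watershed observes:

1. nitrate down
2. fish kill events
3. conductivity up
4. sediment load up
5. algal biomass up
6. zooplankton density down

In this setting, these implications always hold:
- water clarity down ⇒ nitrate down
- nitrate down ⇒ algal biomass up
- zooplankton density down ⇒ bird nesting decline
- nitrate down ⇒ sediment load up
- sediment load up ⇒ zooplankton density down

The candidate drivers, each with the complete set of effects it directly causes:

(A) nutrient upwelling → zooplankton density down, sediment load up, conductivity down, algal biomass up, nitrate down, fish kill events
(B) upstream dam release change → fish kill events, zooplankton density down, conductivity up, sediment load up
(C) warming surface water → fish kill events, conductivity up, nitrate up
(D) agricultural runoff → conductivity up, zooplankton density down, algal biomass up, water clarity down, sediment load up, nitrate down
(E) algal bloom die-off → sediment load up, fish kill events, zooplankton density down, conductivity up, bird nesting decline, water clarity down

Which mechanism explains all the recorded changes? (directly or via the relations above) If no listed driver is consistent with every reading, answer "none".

E

Testing each hypothesis:
(A) nutrient upwelling — nitrate down ✓; fish kill events ✓; conductivity up ✗; sediment load up ✓; algal biomass up ✓; zooplankton density down ✓
(B) upstream dam release change — does not account for nitrate down, algal biomass up
(C) warming surface water — nitrate down ✗; fish kill events ✓; conductivity up ✓; sediment load up ✗; algal biomass up ✗; zooplankton density down ✗
(D) agricultural runoff — nitrate down ✓; fish kill events ✗; conductivity up ✓; sediment load up ✓; algal biomass up ✓; zooplankton density down ✓
(E) algal bloom die-off — nitrate down ✓ (by water clarity down → nitrate down); fish kill events ✓; conductivity up ✓; sediment load up ✓; algal biomass up ✓ (by water clarity down → nitrate down → algal biomass up); zooplankton density down ✓
Only (E) is consistent with every observation.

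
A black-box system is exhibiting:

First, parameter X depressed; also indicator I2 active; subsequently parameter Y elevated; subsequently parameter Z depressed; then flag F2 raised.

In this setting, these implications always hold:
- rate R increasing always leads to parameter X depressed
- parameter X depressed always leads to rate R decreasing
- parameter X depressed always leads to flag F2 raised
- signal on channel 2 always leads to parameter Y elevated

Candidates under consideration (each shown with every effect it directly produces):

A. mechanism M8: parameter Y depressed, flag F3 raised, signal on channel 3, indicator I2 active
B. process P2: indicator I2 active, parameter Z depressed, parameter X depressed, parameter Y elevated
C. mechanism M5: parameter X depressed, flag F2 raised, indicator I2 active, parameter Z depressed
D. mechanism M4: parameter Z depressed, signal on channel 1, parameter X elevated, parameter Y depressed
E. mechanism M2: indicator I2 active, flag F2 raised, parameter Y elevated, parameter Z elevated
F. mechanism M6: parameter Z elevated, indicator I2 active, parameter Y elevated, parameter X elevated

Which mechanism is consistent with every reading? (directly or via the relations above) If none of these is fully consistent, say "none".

B

For each candidate, compare predicted effects to what was observed:
(A) mechanism M8 — fails on parameter X depressed, parameter Y elevated, parameter Z depressed, flag F2 raised (predicts parameter Y depressed, not parameter Y elevated)
(B) process P2 — accounts for every observation (flag F2 raised via parameter X depressed → flag F2 raised)
(C) mechanism M5 — parameter X depressed yes; indicator I2 active yes; parameter Y elevated NO; parameter Z depressed yes; flag F2 raised yes
(D) mechanism M4 — parameter X depressed NO; indicator I2 active NO; parameter Y elevated NO; parameter Z depressed yes; flag F2 raised NO
(E) mechanism M2 — fails on parameter X depressed, parameter Z depressed (predicts parameter Z elevated, not parameter Z depressed)
(F) mechanism M6 — parameter X depressed NO; indicator I2 active yes; parameter Y elevated yes; parameter Z depressed NO; flag F2 raised NO
(B) is the only candidate with no mismatches.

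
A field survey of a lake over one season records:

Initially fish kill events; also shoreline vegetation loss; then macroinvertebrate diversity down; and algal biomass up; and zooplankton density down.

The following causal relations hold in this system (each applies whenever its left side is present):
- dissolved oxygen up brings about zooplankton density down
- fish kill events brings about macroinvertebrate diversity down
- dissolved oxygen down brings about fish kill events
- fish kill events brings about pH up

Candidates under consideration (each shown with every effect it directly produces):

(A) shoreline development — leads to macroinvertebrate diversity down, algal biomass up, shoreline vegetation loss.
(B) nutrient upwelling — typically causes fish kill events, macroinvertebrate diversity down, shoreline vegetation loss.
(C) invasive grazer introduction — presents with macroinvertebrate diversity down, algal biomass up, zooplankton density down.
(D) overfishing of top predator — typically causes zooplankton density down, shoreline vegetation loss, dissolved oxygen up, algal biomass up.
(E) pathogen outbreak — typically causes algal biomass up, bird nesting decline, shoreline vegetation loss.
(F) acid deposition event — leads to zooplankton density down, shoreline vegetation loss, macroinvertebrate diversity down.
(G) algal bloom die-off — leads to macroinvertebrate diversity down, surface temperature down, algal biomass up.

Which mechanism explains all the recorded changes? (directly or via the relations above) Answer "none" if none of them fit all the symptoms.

none

Per-candidate check:
(A) shoreline development — fish kill events miss; shoreline vegetation loss match; macroinvertebrate diversity down match; algal biomass up match; zooplankton density down miss
(B) nutrient upwelling — fish kill events match; shoreline vegetation loss match; macroinvertebrate diversity down match; algal biomass up miss; zooplankton density down miss
(C) invasive grazer introduction — fish kill events miss; shoreline vegetation loss miss; macroinvertebrate diversity down match; algal biomass up match; zooplankton density down match
(D) overfishing of top predator — fish kill events miss; shoreline vegetation loss match; macroinvertebrate diversity down miss; algal biomass up match; zooplankton density down match
(E) pathogen outbreak — does not account for fish kill events, macroinvertebrate diversity down, zooplankton density down
(F) acid deposition event — fish kill events miss; shoreline vegetation loss match; macroinvertebrate diversity down match; algal biomass up miss; zooplankton density down match
(G) algal bloom die-off — does not account for fish kill events, shoreline vegetation loss, zooplankton density down
None of the listed candidates fits everything.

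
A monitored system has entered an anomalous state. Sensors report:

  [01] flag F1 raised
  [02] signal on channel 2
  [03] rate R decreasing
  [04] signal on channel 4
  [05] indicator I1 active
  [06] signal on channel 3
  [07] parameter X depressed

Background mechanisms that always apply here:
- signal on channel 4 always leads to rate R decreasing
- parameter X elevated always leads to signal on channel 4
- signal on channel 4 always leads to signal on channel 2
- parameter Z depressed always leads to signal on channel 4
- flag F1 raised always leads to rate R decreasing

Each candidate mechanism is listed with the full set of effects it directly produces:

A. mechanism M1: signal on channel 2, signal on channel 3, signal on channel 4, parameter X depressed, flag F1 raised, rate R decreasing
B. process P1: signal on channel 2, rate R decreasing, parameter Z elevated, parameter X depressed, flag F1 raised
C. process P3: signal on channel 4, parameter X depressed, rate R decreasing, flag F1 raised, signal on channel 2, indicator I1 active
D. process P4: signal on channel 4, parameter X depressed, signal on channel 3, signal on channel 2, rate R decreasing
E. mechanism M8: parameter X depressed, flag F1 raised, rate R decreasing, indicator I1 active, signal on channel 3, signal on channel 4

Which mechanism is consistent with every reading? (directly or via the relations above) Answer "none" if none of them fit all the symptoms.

E

Testing each hypothesis:
(A) mechanism M1 — does not account for indicator I1 active
(B) process P1 — flag F1 raised yes; signal on channel 2 yes; rate R decreasing yes; signal on channel 4 NO; indicator I1 active NO; signal on channel 3 NO; parameter X depressed yes
(C) process P3 — flag F1 raised yes; signal on channel 2 yes; rate R decreasing yes; signal on channel 4 yes; indicator I1 active yes; signal on channel 3 NO; parameter X depressed yes
(D) process P4 — flag F1 raised NO; signal on channel 2 yes; rate R decreasing yes; signal on channel 4 yes; indicator I1 active NO; signal on channel 3 yes; parameter X depressed yes
(E) mechanism M8 — accounts for every observation (signal on channel 2 via signal on channel 4 → signal on channel 2)
(E) is the only candidate with no mismatches.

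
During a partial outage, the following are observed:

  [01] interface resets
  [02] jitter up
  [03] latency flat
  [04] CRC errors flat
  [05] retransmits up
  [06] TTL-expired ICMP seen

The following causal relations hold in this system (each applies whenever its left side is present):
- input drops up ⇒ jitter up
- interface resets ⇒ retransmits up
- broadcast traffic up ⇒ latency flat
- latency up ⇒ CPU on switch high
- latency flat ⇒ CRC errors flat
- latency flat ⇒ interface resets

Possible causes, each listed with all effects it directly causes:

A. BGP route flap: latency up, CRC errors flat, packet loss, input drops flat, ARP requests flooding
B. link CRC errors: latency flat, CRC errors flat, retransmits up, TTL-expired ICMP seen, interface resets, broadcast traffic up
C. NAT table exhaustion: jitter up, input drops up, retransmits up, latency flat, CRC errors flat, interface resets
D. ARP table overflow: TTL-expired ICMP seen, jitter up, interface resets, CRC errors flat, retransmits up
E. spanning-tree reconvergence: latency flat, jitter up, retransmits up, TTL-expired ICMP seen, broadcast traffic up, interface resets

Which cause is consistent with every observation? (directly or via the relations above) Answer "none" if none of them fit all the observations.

E

Checking each candidate against the observations:
(A) BGP route flap — fails on interface resets, jitter up, latency flat, retransmits up, TTL-expired ICMP seen (predicts latency up, not latency flat)
(B) link CRC errors — interface resets +; jitter up -; latency flat +; CRC errors flat +; retransmits up +; TTL-expired ICMP seen +
(C) NAT table exhaustion — interface resets +; jitter up +; latency flat +; CRC errors flat +; retransmits up +; TTL-expired ICMP seen -
(D) ARP table overflow — does not account for latency flat
(E) spanning-tree reconvergence — interface resets +; jitter up +; latency flat +; CRC errors flat + (by latency flat → CRC errors flat); retransmits up +; TTL-expired ICMP seen +
(E) alone accounts for all the evidence.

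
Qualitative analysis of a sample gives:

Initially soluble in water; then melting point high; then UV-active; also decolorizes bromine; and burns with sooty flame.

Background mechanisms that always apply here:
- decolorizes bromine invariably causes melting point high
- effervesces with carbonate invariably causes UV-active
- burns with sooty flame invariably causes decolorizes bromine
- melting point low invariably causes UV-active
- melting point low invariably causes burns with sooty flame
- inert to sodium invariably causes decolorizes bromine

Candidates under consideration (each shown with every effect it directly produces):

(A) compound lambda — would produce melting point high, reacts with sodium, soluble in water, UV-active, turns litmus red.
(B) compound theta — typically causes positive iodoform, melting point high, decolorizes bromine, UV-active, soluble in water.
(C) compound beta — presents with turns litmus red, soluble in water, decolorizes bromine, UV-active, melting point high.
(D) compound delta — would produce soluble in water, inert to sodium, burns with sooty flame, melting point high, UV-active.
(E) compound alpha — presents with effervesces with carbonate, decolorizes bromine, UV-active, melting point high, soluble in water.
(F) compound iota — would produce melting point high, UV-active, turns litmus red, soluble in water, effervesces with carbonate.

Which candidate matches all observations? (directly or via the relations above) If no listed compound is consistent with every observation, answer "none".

Per-candidate check:
(A) compound lambda — soluble in water match; melting point high match; UV-active match; decolorizes bromine miss; burns with sooty flame miss
(B) compound theta — soluble in water match; melting point high match; UV-active match; decolorizes bromine match; burns with sooty flame miss
(C) compound beta — does not account for burns with sooty flame
(D) compound delta — soluble in water match; melting point high match; UV-active match; decolorizes bromine match (through inert to sodium → decolorizes bromine); burns with sooty flame match
(E) compound alpha — soluble in water match; melting point high match; UV-active match; decolorizes bromine match; burns with sooty flame miss
(F) compound iota — soluble in water match; melting point high match; UV-active match; decolorizes bromine miss; burns with sooty flame miss
Only (D) is consistent with every observation.

D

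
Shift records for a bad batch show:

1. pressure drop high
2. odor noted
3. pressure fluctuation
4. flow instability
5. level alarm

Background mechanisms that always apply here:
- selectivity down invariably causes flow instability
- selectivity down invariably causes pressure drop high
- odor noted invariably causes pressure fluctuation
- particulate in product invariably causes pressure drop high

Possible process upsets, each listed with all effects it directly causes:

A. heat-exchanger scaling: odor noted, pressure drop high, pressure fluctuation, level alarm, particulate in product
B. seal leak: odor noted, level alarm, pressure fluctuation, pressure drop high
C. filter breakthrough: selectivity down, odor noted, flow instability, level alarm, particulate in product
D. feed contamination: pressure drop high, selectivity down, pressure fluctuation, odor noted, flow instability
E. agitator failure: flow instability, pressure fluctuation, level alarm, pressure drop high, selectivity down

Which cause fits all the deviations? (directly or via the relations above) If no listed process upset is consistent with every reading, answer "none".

For each candidate, compare predicted effects to what was observed:
(A) heat-exchanger scaling — pressure drop high match; odor noted match; pressure fluctuation match; flow instability miss; level alarm match
(B) seal leak — pressure drop high match; odor noted match; pressure fluctuation match; flow instability miss; level alarm match
(C) filter breakthrough — pressure drop high match (through selectivity down → pressure drop high); odor noted match; pressure fluctuation match (through odor noted → pressure fluctuation); flow instability match; level alarm match
(D) feed contamination — pressure drop high match; odor noted match; pressure fluctuation match; flow instability match; level alarm miss
(E) agitator failure — does not account for odor noted
(C) alone accounts for all the evidence.

C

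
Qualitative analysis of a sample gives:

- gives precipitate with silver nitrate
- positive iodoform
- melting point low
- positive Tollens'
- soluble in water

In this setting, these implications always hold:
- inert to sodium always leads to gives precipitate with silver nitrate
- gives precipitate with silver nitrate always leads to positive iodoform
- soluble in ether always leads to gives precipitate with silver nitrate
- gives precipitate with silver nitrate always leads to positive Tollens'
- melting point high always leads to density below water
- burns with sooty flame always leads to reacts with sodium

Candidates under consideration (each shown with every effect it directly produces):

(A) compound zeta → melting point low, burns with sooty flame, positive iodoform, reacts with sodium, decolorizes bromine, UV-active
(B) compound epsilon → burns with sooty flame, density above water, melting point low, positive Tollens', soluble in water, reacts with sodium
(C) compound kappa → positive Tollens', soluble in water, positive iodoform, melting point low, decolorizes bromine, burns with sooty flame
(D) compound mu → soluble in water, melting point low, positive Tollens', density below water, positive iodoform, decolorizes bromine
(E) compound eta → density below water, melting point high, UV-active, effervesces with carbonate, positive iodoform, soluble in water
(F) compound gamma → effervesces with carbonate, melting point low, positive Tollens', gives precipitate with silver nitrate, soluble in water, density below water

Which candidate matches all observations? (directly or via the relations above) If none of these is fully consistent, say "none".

F

For each candidate, compare predicted effects to what was observed:
(A) compound zeta — gives precipitate with silver nitrate NO; positive iodoform yes; melting point low yes; positive Tollens' NO; soluble in water NO
(B) compound epsilon — does not account for gives precipitate with silver nitrate, positive iodoform
(C) compound kappa — gives precipitate with silver nitrate NO; positive iodoform yes; melting point low yes; positive Tollens' yes; soluble in water yes
(D) compound mu — gives precipitate with silver nitrate NO; positive iodoform yes; melting point low yes; positive Tollens' yes; soluble in water yes
(E) compound eta — gives precipitate with silver nitrate NO; positive iodoform yes; melting point low NO; positive Tollens' NO; soluble in water yes
(F) compound gamma — accounts for every observation (positive iodoform through gives precipitate with silver nitrate → positive iodoform)
Only (F) is consistent with every observation.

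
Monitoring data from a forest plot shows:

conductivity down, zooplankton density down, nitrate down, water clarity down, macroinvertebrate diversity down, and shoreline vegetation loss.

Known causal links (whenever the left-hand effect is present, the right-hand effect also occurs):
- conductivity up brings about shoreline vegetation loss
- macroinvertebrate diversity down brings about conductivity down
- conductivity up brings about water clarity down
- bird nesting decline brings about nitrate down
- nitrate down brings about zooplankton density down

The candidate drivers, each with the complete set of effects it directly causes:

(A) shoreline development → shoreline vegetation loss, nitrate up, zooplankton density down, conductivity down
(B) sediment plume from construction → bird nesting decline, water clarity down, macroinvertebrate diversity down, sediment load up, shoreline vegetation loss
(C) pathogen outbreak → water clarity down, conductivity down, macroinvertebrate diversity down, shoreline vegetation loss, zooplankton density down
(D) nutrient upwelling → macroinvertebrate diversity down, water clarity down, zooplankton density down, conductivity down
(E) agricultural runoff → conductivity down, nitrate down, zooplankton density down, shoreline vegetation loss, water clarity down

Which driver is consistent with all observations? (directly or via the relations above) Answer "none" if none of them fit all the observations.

B

Per-candidate check:
(A) shoreline development — fails on nitrate down, water clarity down, macroinvertebrate diversity down (predicts nitrate up, not nitrate down)
(B) sediment plume from construction — conductivity down yes (via macroinvertebrate diversity down → conductivity down); zooplankton density down yes (via bird nesting decline → nitrate down → zooplankton density down); nitrate down yes (via bird nesting decline → nitrate down); water clarity down yes; macroinvertebrate diversity down yes; shoreline vegetation loss yes
(C) pathogen outbreak — does not account for nitrate down
(D) nutrient upwelling — does not account for nitrate down, shoreline vegetation loss
(E) agricultural runoff — conductivity down yes; zooplankton density down yes; nitrate down yes; water clarity down yes; macroinvertebrate diversity down NO; shoreline vegetation loss yes
Only (B) is consistent with every observation.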